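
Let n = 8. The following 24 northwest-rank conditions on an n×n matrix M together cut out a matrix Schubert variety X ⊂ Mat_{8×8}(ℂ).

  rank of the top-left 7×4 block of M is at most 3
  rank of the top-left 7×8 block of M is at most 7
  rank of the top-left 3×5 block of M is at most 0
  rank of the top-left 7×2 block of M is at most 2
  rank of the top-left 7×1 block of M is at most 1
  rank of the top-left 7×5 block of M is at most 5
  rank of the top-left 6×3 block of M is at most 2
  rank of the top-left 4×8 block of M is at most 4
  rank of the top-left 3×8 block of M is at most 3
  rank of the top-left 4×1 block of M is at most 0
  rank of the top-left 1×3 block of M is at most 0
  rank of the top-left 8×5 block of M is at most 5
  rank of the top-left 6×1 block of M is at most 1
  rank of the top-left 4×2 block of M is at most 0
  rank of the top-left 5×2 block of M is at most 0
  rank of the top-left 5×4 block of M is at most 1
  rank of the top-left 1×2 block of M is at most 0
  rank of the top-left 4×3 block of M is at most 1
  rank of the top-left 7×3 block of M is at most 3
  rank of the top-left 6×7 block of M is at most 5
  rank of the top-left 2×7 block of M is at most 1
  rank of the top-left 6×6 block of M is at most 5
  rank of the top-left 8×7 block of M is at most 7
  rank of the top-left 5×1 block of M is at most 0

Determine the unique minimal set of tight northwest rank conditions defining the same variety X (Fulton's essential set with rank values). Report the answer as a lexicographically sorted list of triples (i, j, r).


Rank table r_w(8×8) implied by the 24 constraints:

  0 0 0 0 0 1 1 1
  0 0 0 0 0 1 1 2
  0 0 0 0 0 1 2 3
  0 0 1 1 1 2 3 4
  0 0 1 1 2 3 4 5
  1 1 2 2 3 4 5 6
  1 2 3 3 4 5 6 7
  1 2 3 4 5 6 7 8

giving w = (6, 8, 7, 3, 5, 1, 2, 4) via Δ²R.

D(w) has 21 cells with 4 SE-corners; essential set:

[(2, 7, 1), (3, 5, 0), (5, 2, 0), (5, 4, 1)]


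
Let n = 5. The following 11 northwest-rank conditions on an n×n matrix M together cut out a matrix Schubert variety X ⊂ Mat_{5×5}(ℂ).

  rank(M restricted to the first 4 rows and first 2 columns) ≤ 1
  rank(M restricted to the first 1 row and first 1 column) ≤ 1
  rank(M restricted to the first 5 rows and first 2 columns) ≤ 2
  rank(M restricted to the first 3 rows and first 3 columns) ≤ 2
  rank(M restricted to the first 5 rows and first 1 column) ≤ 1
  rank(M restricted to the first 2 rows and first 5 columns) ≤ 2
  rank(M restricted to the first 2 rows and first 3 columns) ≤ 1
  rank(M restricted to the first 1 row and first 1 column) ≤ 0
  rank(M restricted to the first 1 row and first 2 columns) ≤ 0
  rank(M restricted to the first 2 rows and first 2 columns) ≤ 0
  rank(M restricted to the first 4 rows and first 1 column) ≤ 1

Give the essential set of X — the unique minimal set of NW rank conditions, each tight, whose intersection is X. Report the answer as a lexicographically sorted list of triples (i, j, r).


Recovering R(i,j) via the rank-extension bound from the 11 conditions:

  0 0 1 1 1
  0 0 1 2 2
  1 1 2 3 3
  1 1 2 3 4
  1 2 3 4 5

the unique w with this rank table is (3, 4, 1, 5, 2).

D(w) has 5 cells with 2 SE-corners; essential set:

[(2, 2, 0), (4, 2, 1)]


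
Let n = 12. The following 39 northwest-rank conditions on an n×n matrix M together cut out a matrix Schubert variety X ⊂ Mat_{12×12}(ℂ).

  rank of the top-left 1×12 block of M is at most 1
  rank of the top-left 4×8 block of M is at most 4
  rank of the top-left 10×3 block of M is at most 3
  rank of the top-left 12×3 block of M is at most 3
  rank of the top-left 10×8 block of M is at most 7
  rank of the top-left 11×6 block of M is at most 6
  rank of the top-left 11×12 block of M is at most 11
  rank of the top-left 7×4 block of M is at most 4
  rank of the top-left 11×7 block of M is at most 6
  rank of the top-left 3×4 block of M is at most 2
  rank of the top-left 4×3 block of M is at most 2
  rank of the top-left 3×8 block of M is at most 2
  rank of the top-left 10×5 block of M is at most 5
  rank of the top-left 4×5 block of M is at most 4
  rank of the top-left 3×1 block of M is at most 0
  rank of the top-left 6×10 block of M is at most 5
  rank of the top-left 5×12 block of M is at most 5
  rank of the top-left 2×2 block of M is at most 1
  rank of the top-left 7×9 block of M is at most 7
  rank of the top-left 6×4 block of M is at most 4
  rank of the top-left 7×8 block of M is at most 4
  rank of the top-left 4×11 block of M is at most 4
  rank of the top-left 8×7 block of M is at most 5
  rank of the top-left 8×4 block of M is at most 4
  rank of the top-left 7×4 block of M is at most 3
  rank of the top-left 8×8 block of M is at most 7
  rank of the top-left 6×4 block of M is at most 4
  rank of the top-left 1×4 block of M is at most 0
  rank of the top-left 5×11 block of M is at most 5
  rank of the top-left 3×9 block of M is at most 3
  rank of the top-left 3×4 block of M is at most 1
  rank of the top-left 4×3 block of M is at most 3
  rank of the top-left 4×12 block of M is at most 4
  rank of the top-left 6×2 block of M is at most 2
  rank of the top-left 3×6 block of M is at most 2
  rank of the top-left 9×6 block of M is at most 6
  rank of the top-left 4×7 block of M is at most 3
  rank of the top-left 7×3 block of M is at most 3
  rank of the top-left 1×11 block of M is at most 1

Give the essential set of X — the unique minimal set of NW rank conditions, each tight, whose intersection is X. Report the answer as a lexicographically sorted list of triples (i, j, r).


The tightest implied rank at each (i,j), from the 39 conditions:

  0, 0, 0, 0, 1, 1, 1, 1, 1, 1, 1, 1
  0, 1, 1, 1, 2, 2, 2, 2, 2, 2, 2, 2
  0, 1, 1, 1, 2, 2, 2, 2, 3, 3, 3, 3
  1, 2, 2, 2, 3, 3, 3, 3, 4, 4, 4, 4
  1, 2, 3, 3, 4, 4, 4, 4, 5, 5, 5, 5
  1, 2, 3, 3, 4, 4, 4, 4, 5, 5, 6, 6
  1, 2, 3, 3, 4, 4, 4, 4, 5, 6, 7, 7
  1, 2, 3, 4, 5, 5, 5, 5, 6, 7, 8, 8
  1, 2, 3, 4, 5, 6, 6, 6, 7, 8, 9, 9
  1, 2, 3, 4, 5, 6, 6, 7, 8, 9, 10, 10
  1, 2, 3, 4, 5, 6, 6, 7, 8, 9, 10, 11
  1, 2, 3, 4, 5, 6, 7, 8, 9, 10, 11, 12

second differences of R give the permutation w = (5, 2, 9, 1, 3, 11, 10, 4, 6, 8, 12, 7).

D(w) has 22 cells with 8 SE-corners; essential set:

[(1, 4, 0), (3, 1, 0), (3, 4, 1), (3, 8, 2), (6, 10, 5), (7, 4, 3), (7, 8, 4), (11, 7, 6)]


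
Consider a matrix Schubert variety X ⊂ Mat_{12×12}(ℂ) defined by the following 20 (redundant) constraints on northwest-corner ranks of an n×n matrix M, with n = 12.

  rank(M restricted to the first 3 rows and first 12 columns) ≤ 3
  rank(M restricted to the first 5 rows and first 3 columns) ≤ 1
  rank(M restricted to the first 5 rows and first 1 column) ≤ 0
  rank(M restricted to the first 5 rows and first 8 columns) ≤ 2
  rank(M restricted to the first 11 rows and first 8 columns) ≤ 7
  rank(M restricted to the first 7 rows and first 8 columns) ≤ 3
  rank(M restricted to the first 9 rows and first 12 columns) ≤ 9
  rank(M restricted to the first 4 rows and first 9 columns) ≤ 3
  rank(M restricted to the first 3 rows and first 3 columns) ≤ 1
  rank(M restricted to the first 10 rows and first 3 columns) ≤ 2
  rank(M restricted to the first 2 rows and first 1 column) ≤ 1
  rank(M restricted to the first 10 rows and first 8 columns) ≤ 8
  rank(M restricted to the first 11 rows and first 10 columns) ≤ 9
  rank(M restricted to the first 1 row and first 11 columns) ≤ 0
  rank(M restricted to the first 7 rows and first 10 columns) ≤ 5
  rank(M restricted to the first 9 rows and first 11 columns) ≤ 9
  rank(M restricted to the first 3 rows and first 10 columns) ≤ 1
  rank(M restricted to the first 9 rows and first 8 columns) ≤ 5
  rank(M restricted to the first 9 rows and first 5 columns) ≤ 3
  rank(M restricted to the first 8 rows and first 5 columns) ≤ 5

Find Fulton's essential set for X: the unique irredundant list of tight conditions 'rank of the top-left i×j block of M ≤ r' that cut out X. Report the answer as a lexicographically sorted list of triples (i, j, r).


Rank table r_w(12×12) implied by the 20 constraints:

  row 1: 0 0 0 0 0 0 0 0 0 0 0 1
  row 2: 0 1 1 1 1 1 1 1 1 1 1 2
  row 3: 0 1 1 1 1 1 1 1 1 1 2 3
  row 4: 0 1 1 2 2 2 2 2 2 2 3 4
  row 5: 0 1 1 2 2 2 2 2 3 3 4 5
  row 6: 1 2 2 3 3 3 3 3 4 4 5 6
  row 7: 1 2 2 3 3 3 3 3 4 5 6 7
  row 8: 1 2 2 3 3 4 4 4 5 6 7 8
  row 9: 1 2 2 3 3 4 5 5 6 7 8 9
  row 10: 1 2 2 3 4 5 6 6 7 8 9 10
  row 11: 1 2 3 4 5 6 7 7 8 9 10 11
  row 12: 1 2 3 4 5 6 7 8 9 10 11 12

hence w(1..12) = (12, 2, 11, 4, 9, 1, 10, 6, 7, 5, 3, 8).

D(w) has 39 cells with 8 SE-corners; essential set:

[(1, 11, 0), (3, 10, 1), (5, 1, 0), (5, 3, 1), (5, 8, 2), (7, 8, 3), (9, 5, 3), (10, 3, 2)]


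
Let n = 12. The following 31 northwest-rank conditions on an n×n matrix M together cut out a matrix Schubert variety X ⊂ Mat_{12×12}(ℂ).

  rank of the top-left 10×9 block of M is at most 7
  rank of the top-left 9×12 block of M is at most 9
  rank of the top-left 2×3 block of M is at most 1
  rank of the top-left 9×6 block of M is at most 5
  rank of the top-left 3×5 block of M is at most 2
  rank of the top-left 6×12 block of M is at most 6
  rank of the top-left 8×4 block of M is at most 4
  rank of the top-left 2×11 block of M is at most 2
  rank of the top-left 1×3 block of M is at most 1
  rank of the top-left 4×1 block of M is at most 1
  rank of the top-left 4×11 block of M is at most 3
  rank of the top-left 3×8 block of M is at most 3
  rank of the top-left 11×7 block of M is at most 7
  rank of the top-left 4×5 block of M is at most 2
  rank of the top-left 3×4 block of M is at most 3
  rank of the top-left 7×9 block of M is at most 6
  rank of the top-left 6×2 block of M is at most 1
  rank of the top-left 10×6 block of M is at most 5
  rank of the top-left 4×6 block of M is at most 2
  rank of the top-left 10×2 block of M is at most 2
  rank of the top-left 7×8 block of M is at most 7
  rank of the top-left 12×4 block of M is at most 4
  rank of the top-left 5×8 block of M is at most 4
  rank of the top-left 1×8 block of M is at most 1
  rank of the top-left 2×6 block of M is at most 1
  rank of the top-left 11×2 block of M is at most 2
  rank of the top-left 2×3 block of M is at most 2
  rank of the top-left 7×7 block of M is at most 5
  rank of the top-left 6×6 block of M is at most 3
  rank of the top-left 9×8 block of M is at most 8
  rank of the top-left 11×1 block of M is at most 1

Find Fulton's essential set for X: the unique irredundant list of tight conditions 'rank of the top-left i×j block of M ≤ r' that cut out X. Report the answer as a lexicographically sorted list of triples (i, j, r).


The tightest implied rank at each (i,j), from the 31 conditions:

  R[1]: 1  1  1  1  1  1  1  1  1  1  1  1
  R[2]: 1  1  1  1  1  1  2  2  2  2  2  2
  R[3]: 1  1  2  2  2  2  3  3  3  3  3  3
  R[4]: 1  1  2  2  2  2  3  3  3  3  3  4
  R[5]: 1  1  2  3  3  3  4  4  4  4  4  5
  R[6]: 1  1  2  3  3  3  4  5  5  5  5  6
  R[7]: 1  2  3  4  4  4  5  6  6  6  6  7
  R[8]: 1  2  3  4  5  5  6  7  7  7  7  8
  R[9]: 1  2  3  4  5  5  6  7  7  8  8  9
  R[10]: 1  2  3  4  5  5  6  7  7  8  9  10
  R[11]: 1  2  3  4  5  6  7  8  8  9  10  11
  R[12]: 1  2  3  4  5  6  7  8  9  10  11  12

so w = (1, 7, 3, 12, 4, 8, 2, 5, 10, 11, 6, 9).

Rothe diagram D(w) (22 cells), 7 SE-corners (essential conditions):

[(2, 6, 1), (4, 6, 2), (4, 11, 3), (6, 2, 1), (6, 6, 3), (10, 6, 5), (10, 9, 7)]


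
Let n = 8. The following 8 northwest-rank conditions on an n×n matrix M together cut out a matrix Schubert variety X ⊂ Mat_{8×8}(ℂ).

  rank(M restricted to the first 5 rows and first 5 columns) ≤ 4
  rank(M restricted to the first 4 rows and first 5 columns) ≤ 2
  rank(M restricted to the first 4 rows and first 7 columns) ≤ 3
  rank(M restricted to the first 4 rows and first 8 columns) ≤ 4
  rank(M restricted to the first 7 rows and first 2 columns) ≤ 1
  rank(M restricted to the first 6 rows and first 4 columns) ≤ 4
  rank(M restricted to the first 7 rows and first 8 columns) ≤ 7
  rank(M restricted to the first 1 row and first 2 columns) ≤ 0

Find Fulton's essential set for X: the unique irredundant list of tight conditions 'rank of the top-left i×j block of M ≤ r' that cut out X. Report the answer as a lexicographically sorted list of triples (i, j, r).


Reconstructing r_w from the 8 given conditions:

  R[1]: 0, 0, 1, 1, 1, 1, 1, 1
  R[2]: 1, 1, 2, 2, 2, 2, 2, 2
  R[3]: 1, 1, 2, 2, 2, 3, 3, 3
  R[4]: 1, 1, 2, 2, 2, 3, 3, 4
  R[5]: 1, 1, 2, 3, 3, 4, 4, 5
  R[6]: 1, 1, 2, 3, 4, 5, 5, 6
  R[7]: 1, 1, 2, 3, 4, 5, 6, 7
  R[8]: 1, 2, 3, 4, 5, 6, 7, 8

hence w(1..8) = (3, 1, 6, 8, 4, 5, 7, 2).

Fulton essential set (4 of the 12 Rothe cells):

[(1, 2, 0), (4, 5, 2), (4, 7, 3), (7, 2, 1)]


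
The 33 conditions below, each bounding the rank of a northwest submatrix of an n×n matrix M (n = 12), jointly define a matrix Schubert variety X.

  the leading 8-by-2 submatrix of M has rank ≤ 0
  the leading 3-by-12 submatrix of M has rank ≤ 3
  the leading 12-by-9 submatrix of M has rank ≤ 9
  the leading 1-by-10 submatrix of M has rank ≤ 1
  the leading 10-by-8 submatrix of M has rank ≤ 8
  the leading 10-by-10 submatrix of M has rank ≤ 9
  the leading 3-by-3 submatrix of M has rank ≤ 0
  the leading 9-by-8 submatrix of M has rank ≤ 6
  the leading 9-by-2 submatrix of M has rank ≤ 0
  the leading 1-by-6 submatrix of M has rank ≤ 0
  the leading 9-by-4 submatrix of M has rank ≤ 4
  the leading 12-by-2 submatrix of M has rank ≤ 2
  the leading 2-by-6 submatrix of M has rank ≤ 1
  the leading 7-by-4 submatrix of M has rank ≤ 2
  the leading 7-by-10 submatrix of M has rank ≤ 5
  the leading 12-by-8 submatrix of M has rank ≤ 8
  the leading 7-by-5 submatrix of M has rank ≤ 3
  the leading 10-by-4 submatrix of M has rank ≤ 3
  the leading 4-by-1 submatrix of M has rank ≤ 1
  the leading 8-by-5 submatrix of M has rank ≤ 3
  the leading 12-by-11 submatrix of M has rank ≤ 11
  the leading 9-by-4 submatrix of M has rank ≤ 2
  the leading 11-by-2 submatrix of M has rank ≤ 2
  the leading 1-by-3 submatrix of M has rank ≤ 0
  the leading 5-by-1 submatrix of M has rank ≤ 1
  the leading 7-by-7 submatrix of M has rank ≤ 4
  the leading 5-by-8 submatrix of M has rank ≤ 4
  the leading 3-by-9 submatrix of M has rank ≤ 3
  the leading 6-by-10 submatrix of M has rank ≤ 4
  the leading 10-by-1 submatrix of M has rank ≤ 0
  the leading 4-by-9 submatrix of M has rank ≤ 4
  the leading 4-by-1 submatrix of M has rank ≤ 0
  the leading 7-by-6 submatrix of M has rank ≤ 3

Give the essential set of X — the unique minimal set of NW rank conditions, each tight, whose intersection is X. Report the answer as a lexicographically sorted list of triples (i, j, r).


Propagating the 33 rank bounds to every northwest block:

  row 1: 0 0 0 0 0 0 1 1 1 1 1 1
  row 2: 0 0 0 1 1 1 2 2 2 2 2 2
  row 3: 0 0 0 1 2 2 3 3 3 3 3 3
  row 4: 0 0 1 2 3 3 4 4 4 4 4 4
  row 5: 0 0 1 2 3 3 4 4 4 4 5 5
  row 6: 0 0 1 2 3 3 4 4 4 4 5 6
  row 7: 0 0 1 2 3 3 4 5 5 5 6 7
  row 8: 0 0 1 2 3 4 5 6 6 6 7 8
  row 9: 0 0 1 2 3 4 5 6 7 7 8 9
  row 10: 0 1 2 3 4 5 6 7 8 8 9 10
  row 11: 1 2 3 4 5 6 7 8 9 9 10 11
  row 12: 1 2 3 4 5 6 7 8 9 10 11 12

so w = (7, 4, 5, 3, 11, 12, 8, 6, 9, 2, 1, 10).

|D(w)|=34, |Ess(w)|=6:

[(1, 6, 0), (3, 3, 0), (6, 10, 4), (7, 6, 3), (9, 2, 0), (10, 1, 0)]


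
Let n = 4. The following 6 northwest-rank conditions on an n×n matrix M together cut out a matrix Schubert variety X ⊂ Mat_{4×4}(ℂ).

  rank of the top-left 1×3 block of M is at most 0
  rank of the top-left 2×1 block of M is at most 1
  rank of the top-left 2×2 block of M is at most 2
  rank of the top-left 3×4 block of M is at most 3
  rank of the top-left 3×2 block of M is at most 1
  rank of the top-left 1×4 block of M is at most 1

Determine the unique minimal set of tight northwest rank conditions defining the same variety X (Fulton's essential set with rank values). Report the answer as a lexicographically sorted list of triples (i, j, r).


The tightest implied rank at each (i,j), from the 6 conditions:

  R[1]: 0 | 0 | 0 | 1
  R[2]: 1 | 1 | 1 | 2
  R[3]: 1 | 1 | 2 | 3
  R[4]: 1 | 2 | 3 | 4

reading off 1-entries of Δ²R: w = (4, 1, 3, 2).

2 SE-corners of the 4-cell Rothe diagram give Ess(w):

[(1, 3, 0), (3, 2, 1)]


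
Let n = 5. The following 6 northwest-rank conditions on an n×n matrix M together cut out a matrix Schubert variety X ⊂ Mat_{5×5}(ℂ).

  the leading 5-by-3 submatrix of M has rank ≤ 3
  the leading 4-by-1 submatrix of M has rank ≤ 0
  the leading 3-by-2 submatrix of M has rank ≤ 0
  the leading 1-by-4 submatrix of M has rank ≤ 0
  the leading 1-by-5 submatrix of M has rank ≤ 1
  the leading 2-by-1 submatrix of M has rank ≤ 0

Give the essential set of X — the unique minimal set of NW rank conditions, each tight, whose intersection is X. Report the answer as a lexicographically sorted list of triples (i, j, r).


Reconstructing r_w from the 6 given conditions:

  R[1]: 0, 0, 0, 0, 1
  R[2]: 0, 0, 1, 1, 2
  R[3]: 0, 0, 1, 2, 3
  R[4]: 0, 1, 2, 3, 4
  R[5]: 1, 2, 3, 4, 5

giving w = (5, 3, 4, 2, 1) via Δ²R.

Fulton essential set (3 of the 9 Rothe cells):

[(1, 4, 0), (3, 2, 0), (4, 1, 0)]


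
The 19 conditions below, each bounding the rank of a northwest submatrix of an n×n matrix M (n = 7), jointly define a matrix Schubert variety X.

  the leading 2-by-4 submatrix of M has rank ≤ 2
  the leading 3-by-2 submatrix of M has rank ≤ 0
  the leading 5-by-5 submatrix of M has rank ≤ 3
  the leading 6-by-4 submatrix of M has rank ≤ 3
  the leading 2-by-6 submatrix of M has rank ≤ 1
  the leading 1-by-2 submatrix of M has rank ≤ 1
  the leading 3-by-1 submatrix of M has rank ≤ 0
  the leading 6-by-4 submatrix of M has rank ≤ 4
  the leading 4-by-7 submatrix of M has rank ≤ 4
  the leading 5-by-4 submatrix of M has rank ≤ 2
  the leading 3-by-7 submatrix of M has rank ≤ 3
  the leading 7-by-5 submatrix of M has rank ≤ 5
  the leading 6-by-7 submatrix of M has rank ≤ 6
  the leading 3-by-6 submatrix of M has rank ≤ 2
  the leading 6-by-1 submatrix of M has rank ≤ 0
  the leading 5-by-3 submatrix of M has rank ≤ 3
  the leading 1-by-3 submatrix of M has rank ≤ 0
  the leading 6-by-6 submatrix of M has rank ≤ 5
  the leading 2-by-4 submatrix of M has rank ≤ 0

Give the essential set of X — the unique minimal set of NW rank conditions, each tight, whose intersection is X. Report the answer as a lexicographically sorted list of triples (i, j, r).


The tightest implied rank at each (i,j), from the 19 conditions:

  row 1: 0  0  0  0  1  1  1
  row 2: 0  0  0  0  1  1  2
  row 3: 0  0  1  1  2  2  3
  row 4: 0  1  2  2  3  3  4
  row 5: 0  1  2  2  3  4  5
  row 6: 0  1  2  3  4  5  6
  row 7: 1  2  3  4  5  6  7

so w = (5, 7, 3, 2, 6, 4, 1).

Rothe diagram D(w) (15 cells), 5 SE-corners (essential conditions):

[(2, 4, 0), (2, 6, 1), (3, 2, 0), (5, 4, 2), (6, 1, 0)]


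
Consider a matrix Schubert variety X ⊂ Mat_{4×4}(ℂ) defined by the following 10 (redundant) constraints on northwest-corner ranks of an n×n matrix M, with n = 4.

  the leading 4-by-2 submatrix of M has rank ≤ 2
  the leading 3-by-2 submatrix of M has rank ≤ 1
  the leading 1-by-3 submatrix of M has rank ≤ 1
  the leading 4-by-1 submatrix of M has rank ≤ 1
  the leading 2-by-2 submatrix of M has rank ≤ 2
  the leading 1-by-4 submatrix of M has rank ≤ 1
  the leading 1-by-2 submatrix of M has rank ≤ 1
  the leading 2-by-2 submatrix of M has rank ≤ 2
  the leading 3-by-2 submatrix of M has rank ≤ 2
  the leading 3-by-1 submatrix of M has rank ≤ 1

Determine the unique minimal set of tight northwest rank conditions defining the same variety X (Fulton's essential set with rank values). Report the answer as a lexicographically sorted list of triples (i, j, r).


Propagating the 10 rank bounds to every northwest block:

  i=1: 1 | 1 | 1 | 1
  i=2: 1 | 1 | 2 | 2
  i=3: 1 | 1 | 2 | 3
  i=4: 1 | 2 | 3 | 4

reading off 1-entries of Δ²R: w = (1, 3, 4, 2).

Rothe diagram D(w) (2 cells), 1 SE-corner (essential condition):

[(3, 2, 1)]


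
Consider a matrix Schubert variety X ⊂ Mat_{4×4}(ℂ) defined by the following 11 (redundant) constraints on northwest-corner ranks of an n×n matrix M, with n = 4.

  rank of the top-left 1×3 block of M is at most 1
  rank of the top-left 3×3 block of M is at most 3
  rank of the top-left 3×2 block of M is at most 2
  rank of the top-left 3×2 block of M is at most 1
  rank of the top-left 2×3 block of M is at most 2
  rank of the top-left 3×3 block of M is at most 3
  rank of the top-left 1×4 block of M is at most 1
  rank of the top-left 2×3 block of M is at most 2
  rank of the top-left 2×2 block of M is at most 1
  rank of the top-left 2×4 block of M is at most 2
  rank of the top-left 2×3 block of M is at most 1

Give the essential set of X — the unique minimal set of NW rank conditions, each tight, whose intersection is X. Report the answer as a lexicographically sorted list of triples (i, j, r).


Rank table r_w(4×4) implied by the 11 constraints:

  i=1: 1, 1, 1, 1
  i=2: 1, 1, 1, 2
  i=3: 1, 1, 2, 3
  i=4: 1, 2, 3, 4

giving w = (1, 4, 3, 2) via Δ²R.

Fulton essential set (2 of the 3 Rothe cells):

[(2, 3, 1), (3, 2, 1)]


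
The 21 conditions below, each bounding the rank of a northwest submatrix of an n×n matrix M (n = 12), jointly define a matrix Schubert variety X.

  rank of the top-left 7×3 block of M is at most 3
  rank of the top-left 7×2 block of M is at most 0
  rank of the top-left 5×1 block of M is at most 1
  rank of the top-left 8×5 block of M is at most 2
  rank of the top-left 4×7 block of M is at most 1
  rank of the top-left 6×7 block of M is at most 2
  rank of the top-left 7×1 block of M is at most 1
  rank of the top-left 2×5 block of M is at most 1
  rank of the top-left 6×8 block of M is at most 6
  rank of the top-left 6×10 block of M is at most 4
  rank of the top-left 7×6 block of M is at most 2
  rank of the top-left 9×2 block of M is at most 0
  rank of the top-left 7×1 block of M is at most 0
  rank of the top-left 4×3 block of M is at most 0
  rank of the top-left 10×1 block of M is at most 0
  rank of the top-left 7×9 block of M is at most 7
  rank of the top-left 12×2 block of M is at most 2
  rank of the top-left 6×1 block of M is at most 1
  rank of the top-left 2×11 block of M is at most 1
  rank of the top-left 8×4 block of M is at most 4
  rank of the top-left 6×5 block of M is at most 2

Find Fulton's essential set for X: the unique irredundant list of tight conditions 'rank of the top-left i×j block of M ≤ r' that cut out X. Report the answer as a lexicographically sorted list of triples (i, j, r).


Recovering R(i,j) via the rank-extension bound from the 21 conditions:

  i=1: 0 | 0 | 0 | 1 | 1 | 1 | 1 | 1 | 1 | 1 | 1 | 1
  i=2: 0 | 0 | 0 | 1 | 1 | 1 | 1 | 1 | 1 | 1 | 1 | 2
  i=3: 0 | 0 | 0 | 1 | 1 | 1 | 1 | 2 | 2 | 2 | 2 | 3
  i=4: 0 | 0 | 0 | 1 | 1 | 1 | 1 | 2 | 3 | 3 | 3 | 4
  i=5: 0 | 0 | 1 | 2 | 2 | 2 | 2 | 3 | 4 | 4 | 4 | 5
  i=6: 0 | 0 | 1 | 2 | 2 | 2 | 2 | 3 | 4 | 4 | 5 | 6
  i=7: 0 | 0 | 1 | 2 | 2 | 2 | 3 | 4 | 5 | 5 | 6 | 7
  i=8: 0 | 0 | 1 | 2 | 2 | 3 | 4 | 5 | 6 | 6 | 7 | 8
  i=9: 0 | 0 | 1 | 2 | 3 | 4 | 5 | 6 | 7 | 7 | 8 | 9
  i=10: 0 | 1 | 2 | 3 | 4 | 5 | 6 | 7 | 8 | 8 | 9 | 10
  i=11: 1 | 2 | 3 | 4 | 5 | 6 | 7 | 8 | 9 | 9 | 10 | 11
  i=12: 1 | 2 | 3 | 4 | 5 | 6 | 7 | 8 | 9 | 10 | 11 | 12

the unique w with this rank table is (4, 12, 8, 9, 3, 11, 7, 6, 5, 2, 1, 10).

9 SE-corners of the 43-cell Rothe diagram give Ess(w):

[(2, 11, 1), (4, 3, 0), (4, 7, 1), (6, 7, 2), (6, 10, 4), (7, 6, 2), (8, 5, 2), (9, 2, 0), (10, 1, 0)]


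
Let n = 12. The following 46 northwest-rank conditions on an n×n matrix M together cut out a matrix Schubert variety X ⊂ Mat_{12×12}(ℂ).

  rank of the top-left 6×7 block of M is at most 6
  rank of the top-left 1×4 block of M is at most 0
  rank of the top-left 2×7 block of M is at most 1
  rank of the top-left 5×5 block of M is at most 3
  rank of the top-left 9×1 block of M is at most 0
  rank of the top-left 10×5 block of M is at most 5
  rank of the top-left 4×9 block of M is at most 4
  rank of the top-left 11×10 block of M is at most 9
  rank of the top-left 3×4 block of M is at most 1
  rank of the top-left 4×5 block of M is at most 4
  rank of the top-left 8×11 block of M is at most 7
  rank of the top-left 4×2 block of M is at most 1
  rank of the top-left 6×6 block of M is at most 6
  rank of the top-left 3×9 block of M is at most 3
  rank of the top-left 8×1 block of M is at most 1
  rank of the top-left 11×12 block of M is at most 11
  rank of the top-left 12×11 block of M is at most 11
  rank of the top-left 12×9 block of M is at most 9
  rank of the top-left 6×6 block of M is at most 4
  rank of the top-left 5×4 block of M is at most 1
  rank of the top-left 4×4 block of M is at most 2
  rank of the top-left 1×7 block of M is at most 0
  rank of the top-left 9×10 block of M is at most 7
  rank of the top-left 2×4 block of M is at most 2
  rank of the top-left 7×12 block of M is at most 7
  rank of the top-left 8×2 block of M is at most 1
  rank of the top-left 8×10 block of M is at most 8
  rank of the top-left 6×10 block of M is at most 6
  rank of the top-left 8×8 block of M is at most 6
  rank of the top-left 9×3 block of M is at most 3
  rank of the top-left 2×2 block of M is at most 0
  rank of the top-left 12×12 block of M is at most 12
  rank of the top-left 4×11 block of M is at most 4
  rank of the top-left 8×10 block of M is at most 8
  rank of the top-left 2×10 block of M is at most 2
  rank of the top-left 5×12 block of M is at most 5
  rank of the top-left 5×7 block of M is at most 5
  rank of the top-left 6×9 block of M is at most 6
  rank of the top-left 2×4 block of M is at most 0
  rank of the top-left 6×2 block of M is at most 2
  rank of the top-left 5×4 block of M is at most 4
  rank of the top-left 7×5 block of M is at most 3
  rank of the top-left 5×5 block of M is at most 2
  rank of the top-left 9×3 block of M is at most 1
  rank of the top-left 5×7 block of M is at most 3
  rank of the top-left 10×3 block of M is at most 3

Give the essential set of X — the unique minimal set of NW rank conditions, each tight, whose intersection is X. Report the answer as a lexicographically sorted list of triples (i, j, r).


Rank table r_w(12×12) implied by the 46 constraints:

  0, 0, 0, 0, 0, 0, 0, 1, 1, 1, 1, 1
  0, 0, 0, 0, 1, 1, 1, 2, 2, 2, 2, 2
  0, 1, 1, 1, 2, 2, 2, 3, 3, 3, 3, 3
  0, 1, 1, 1, 2, 3, 3, 4, 4, 4, 4, 4
  0, 1, 1, 1, 2, 3, 3, 4, 5, 5, 5, 5
  0, 1, 1, 2, 3, 4, 4, 5, 6, 6, 6, 6
  0, 1, 1, 2, 3, 4, 5, 6, 7, 7, 7, 7
  0, 1, 1, 2, 3, 4, 5, 6, 7, 7, 7, 8
  0, 1, 1, 2, 3, 4, 5, 6, 7, 7, 8, 9
  1, 2, 2, 3, 4, 5, 6, 7, 8, 8, 9, 10
  1, 2, 3, 4, 5, 6, 7, 8, 9, 9, 10, 11
  1, 2, 3, 4, 5, 6, 7, 8, 9, 10, 11, 12

the unique w with this rank table is (8, 5, 2, 6, 9, 4, 7, 12, 11, 1, 3, 10).

ℓ(w)=30; the 8 essential cells (i,j,r):

[(1, 7, 0), (2, 4, 0), (5, 4, 1), (5, 7, 3), (8, 11, 7), (9, 1, 0), (9, 3, 1), (9, 10, 7)]


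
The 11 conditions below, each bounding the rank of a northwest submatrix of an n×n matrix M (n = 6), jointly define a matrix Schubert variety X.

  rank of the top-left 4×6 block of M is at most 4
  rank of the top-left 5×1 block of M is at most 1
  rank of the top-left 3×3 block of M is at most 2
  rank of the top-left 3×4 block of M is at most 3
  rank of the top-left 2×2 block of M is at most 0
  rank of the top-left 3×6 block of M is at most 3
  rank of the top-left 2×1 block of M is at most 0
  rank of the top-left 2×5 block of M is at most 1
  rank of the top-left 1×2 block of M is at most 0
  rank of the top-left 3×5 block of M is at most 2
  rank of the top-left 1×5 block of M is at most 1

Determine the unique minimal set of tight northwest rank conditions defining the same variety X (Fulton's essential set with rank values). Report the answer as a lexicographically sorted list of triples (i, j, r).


Reconstructing r_w from the 11 given conditions:

  i=1: 0 0 1 1 1 1
  i=2: 0 0 1 1 1 2
  i=3: 1 1 2 2 2 3
  i=4: 1 2 3 3 3 4
  i=5: 1 2 3 4 4 5
  i=6: 1 2 3 4 5 6

giving w = (3, 6, 1, 2, 4, 5) via Δ²R.

2 SE-corners of the 6-cell Rothe diagram give Ess(w):

[(2, 2, 0), (2, 5, 1)]


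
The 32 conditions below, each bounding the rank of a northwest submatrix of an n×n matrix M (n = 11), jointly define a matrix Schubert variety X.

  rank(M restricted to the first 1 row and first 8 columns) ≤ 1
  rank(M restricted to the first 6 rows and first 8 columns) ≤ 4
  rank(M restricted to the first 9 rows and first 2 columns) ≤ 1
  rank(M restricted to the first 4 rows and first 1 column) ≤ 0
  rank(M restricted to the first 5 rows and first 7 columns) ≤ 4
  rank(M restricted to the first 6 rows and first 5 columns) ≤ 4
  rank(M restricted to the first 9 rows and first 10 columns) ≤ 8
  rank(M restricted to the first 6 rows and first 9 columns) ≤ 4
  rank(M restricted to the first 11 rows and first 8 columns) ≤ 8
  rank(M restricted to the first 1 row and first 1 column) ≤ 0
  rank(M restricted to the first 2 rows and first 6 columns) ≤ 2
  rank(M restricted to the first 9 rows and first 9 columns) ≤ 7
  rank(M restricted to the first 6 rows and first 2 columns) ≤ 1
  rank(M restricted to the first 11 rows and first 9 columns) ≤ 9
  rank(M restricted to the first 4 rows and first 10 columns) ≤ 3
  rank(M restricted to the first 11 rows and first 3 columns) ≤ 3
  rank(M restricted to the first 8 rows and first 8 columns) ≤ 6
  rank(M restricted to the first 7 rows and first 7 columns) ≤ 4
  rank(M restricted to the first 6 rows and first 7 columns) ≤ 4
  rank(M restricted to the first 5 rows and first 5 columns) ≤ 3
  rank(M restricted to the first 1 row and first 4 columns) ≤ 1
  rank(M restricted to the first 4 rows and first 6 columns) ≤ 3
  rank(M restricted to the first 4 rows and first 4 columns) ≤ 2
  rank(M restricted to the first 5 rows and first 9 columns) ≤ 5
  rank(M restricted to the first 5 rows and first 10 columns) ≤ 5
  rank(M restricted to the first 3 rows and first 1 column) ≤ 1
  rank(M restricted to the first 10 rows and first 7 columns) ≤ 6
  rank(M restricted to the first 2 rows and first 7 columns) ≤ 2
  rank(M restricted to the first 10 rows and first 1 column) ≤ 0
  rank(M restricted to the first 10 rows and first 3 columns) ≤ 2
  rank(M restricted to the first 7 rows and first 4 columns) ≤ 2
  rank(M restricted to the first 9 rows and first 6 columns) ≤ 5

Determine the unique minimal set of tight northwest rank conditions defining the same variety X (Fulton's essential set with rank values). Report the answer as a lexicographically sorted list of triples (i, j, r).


Propagating the 32 rank bounds to every northwest block:

  i=1: 0, 1, 1, 1, 1, 1, 1, 1, 1, 1, 1
  i=2: 0, 1, 2, 2, 2, 2, 2, 2, 2, 2, 2
  i=3: 0, 1, 2, 2, 3, 3, 3, 3, 3, 3, 3
  i=4: 0, 1, 2, 2, 3, 3, 3, 3, 3, 3, 4
  i=5: 0, 1, 2, 2, 3, 4, 4, 4, 4, 4, 5
  i=6: 0, 1, 2, 2, 3, 4, 4, 4, 4, 5, 6
  i=7: 0, 1, 2, 2, 3, 4, 4, 5, 5, 6, 7
  i=8: 0, 1, 2, 3, 4, 5, 5, 6, 6, 7, 8
  i=9: 0, 1, 2, 3, 4, 5, 6, 7, 7, 8, 9
  i=10: 0, 1, 2, 3, 4, 5, 6, 7, 8, 9, 10
  i=11: 1, 2, 3, 4, 5, 6, 7, 8, 9, 10, 11

second differences of R give the permutation w = (2, 3, 5, 11, 6, 10, 8, 4, 7, 9, 1).

|D(w)|=24, |Ess(w)|=5:

[(4, 10, 3), (6, 9, 4), (7, 4, 2), (7, 7, 4), (10, 1, 0)]


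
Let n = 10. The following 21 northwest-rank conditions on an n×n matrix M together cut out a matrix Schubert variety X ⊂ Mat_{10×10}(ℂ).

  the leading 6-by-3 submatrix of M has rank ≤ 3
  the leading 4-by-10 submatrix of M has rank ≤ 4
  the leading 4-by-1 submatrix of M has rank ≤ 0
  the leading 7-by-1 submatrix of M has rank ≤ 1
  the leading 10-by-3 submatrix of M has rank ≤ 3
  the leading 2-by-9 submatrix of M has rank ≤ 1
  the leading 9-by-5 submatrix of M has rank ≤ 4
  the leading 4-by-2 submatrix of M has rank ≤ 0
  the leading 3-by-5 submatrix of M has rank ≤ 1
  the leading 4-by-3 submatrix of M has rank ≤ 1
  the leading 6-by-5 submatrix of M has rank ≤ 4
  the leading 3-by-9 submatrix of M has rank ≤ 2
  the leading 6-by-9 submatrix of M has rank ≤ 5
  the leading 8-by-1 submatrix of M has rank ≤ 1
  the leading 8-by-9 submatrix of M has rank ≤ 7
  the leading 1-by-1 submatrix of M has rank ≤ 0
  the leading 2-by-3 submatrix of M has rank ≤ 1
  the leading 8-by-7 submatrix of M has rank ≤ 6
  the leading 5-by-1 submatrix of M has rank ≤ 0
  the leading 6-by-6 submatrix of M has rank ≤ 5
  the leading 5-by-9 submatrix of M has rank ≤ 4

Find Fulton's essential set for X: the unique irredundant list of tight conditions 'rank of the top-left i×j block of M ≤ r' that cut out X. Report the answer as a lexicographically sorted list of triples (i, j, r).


Propagating the 21 rank bounds to every northwest block:

  row 1: 0  0  1  1  1  1  1  1  1  1
  row 2: 0  0  1  1  1  1  1  1  1  2
  row 3: 0  0  1  1  1  2  2  2  2  3
  row 4: 0  0  1  2  2  3  3  3  3  4
  row 5: 0  1  2  3  3  4  4  4  4  5
  row 6: 1  2  3  4  4  5  5  5  5  6
  row 7: 1  2  3  4  4  5  6  6  6  7
  row 8: 1  2  3  4  4  5  6  7  7  8
  row 9: 1  2  3  4  4  5  6  7  8  9
  row 10: 1  2  3  4  5  6  7  8  9  10

giving w = (3, 10, 6, 4, 2, 1, 7, 8, 9, 5) via Δ²R.

ℓ(w)=20; the 5 essential cells (i,j,r):

[(2, 9, 1), (3, 5, 1), (4, 2, 0), (5, 1, 0), (9, 5, 4)]


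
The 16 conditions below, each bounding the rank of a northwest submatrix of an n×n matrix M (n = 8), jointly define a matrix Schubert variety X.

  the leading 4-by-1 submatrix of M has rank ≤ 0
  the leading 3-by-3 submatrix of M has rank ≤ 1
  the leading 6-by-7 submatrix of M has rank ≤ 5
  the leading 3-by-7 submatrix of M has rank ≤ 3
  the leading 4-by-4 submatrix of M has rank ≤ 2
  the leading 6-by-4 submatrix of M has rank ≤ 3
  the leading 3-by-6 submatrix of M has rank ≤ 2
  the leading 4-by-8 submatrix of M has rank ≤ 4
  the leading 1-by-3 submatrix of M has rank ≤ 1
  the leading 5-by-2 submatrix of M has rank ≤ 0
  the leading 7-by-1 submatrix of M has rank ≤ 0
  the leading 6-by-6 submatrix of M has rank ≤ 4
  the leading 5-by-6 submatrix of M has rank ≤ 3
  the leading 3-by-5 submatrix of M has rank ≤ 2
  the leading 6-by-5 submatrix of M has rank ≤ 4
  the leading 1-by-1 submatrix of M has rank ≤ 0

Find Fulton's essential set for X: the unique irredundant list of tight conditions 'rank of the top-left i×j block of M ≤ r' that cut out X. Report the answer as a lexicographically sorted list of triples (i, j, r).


Propagating the 16 rank bounds to every northwest block:

  0, 0, 1, 1, 1, 1, 1, 1
  0, 0, 1, 2, 2, 2, 2, 2
  0, 0, 1, 2, 2, 2, 3, 3
  0, 0, 1, 2, 3, 3, 4, 4
  0, 0, 1, 2, 3, 3, 4, 5
  0, 1, 2, 3, 4, 4, 5, 6
  0, 1, 2, 3, 4, 5, 6, 7
  1, 2, 3, 4, 5, 6, 7, 8

so w = (3, 4, 7, 5, 8, 2, 6, 1).

Rothe diagram D(w) (15 cells), 4 SE-corners (essential conditions):

[(3, 6, 2), (5, 2, 0), (5, 6, 3), (7, 1, 0)]


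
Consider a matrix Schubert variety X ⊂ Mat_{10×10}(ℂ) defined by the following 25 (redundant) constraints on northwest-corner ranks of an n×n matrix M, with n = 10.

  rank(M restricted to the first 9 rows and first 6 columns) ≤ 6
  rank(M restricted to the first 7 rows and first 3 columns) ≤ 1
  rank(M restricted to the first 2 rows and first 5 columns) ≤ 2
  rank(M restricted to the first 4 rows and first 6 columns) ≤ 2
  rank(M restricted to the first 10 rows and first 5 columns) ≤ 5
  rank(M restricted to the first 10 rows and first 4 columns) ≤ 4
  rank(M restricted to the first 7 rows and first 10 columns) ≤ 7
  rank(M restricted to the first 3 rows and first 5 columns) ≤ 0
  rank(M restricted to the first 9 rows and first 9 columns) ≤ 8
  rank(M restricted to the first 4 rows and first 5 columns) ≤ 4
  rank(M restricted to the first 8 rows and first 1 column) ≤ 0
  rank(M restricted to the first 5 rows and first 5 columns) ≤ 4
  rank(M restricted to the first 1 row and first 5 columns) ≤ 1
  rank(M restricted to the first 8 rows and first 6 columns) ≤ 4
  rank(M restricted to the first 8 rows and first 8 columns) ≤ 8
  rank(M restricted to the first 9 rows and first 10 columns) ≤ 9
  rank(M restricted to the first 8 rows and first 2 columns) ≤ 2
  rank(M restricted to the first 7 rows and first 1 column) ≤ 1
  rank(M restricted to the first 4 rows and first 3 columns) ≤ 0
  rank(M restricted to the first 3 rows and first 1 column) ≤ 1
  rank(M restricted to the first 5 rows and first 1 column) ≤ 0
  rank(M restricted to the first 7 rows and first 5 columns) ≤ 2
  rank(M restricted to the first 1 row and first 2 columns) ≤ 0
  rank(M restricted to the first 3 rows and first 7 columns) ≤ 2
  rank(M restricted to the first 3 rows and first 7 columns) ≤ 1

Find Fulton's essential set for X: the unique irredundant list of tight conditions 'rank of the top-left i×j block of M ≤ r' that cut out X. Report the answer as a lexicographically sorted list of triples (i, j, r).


Computing R[i][j] = min implied NW-rank bound (n=10, 25 conditions):

  0 0 0 0 0 1 1 1 1 1
  0 0 0 0 0 1 1 2 2 2
  0 0 0 0 0 1 1 2 3 3
  0 0 0 1 1 2 2 3 4 4
  0 1 1 2 2 3 3 4 5 5
  0 1 1 2 2 3 4 5 6 6
  0 1 1 2 2 3 4 5 6 7
  0 1 2 3 3 4 5 6 7 8
  1 2 3 4 4 5 6 7 8 9
  1 2 3 4 5 6 7 8 9 10

second differences of R give the permutation w = (6, 8, 9, 4, 2, 7, 10, 3, 1, 5).

Fulton essential set (6 of the 28 Rothe cells):

[(3, 5, 0), (3, 7, 1), (4, 3, 0), (7, 3, 1), (7, 5, 2), (8, 1, 0)]


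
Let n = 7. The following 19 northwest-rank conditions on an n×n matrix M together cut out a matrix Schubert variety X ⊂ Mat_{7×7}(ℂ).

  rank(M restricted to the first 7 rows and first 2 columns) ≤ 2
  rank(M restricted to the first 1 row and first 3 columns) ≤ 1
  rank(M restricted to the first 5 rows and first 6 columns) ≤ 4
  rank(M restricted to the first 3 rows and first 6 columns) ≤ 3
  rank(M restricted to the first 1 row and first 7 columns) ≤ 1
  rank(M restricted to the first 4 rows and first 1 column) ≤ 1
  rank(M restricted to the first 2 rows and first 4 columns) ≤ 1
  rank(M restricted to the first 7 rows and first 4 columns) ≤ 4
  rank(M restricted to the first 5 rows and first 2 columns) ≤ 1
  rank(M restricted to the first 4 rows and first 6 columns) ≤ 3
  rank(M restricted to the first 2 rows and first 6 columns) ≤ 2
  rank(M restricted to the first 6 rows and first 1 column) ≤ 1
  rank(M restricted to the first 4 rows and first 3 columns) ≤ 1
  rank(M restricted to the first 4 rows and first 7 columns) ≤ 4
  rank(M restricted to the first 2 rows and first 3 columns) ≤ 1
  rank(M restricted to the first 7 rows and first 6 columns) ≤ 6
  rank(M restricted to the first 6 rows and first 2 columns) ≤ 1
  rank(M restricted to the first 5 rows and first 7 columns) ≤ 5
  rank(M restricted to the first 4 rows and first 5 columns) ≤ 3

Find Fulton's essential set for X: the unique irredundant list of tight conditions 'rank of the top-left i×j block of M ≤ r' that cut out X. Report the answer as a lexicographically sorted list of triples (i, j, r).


Propagating the 19 rank bounds to every northwest block:

  row 1: 1, 1, 1, 1, 1, 1, 1
  row 2: 1, 1, 1, 1, 2, 2, 2
  row 3: 1, 1, 1, 2, 3, 3, 3
  row 4: 1, 1, 1, 2, 3, 3, 4
  row 5: 1, 1, 2, 3, 4, 4, 5
  row 6: 1, 1, 2, 3, 4, 5, 6
  row 7: 1, 2, 3, 4, 5, 6, 7

hence w(1..7) = (1, 5, 4, 7, 3, 6, 2).

4 SE-corners of the 10-cell Rothe diagram give Ess(w):

[(2, 4, 1), (4, 3, 1), (4, 6, 3), (6, 2, 1)]


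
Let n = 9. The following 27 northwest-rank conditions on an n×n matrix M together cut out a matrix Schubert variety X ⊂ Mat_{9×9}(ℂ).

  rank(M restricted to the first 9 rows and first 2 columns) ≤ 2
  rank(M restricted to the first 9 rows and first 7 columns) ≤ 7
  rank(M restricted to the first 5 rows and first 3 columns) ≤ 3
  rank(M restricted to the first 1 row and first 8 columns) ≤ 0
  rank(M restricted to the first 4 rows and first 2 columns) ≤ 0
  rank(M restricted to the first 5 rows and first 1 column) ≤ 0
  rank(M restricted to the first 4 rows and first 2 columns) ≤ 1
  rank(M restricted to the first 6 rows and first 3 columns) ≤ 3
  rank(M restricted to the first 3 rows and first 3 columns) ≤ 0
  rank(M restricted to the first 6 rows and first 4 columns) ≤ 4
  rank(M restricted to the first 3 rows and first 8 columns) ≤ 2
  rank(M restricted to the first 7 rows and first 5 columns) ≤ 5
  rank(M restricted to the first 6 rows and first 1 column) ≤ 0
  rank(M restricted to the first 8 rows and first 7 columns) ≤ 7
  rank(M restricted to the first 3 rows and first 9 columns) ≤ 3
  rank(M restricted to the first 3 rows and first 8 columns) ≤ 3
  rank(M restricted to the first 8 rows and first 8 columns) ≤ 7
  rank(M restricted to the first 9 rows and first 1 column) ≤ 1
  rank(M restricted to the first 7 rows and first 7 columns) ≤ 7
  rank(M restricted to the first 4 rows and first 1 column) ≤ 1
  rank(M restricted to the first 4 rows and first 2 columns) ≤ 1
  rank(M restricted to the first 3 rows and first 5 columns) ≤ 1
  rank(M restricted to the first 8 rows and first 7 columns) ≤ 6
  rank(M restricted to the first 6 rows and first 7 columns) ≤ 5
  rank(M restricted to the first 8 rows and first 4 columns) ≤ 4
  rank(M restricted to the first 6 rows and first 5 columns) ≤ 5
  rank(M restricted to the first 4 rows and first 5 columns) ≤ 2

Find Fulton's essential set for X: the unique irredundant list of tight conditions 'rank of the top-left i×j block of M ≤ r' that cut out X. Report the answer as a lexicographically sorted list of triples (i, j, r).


Computing R[i][j] = min implied NW-rank bound (n=9, 27 conditions):

  row 1: 0, 0, 0, 0, 0, 0, 0, 0, 1
  row 2: 0, 0, 0, 1, 1, 1, 1, 1, 2
  row 3: 0, 0, 0, 1, 1, 2, 2, 2, 3
  row 4: 0, 0, 1, 2, 2, 3, 3, 3, 4
  row 5: 0, 1, 2, 3, 3, 4, 4, 4, 5
  row 6: 0, 1, 2, 3, 4, 5, 5, 5, 6
  row 7: 1, 2, 3, 4, 5, 6, 6, 6, 7
  row 8: 1, 2, 3, 4, 5, 6, 6, 7, 8
  row 9: 1, 2, 3, 4, 5, 6, 7, 8, 9

giving w = (9, 4, 6, 3, 2, 5, 1, 8, 7) via Δ²R.

ℓ(w)=20; the 6 essential cells (i,j,r):

[(1, 8, 0), (3, 3, 0), (3, 5, 1), (4, 2, 0), (6, 1, 0), (8, 7, 6)]
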